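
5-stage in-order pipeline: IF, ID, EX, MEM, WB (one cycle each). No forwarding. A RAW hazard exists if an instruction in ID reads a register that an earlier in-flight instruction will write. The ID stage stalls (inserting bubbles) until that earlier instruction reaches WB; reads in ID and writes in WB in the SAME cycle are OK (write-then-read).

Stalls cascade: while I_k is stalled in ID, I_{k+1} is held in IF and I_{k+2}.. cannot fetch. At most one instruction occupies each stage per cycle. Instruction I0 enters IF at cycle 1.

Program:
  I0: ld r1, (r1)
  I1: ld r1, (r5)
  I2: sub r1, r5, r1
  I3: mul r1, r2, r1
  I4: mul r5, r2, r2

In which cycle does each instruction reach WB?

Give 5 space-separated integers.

I0 ld r1 <- r1: IF@1 ID@2 stall=0 (-) EX@3 MEM@4 WB@5
I1 ld r1 <- r5: IF@2 ID@3 stall=0 (-) EX@4 MEM@5 WB@6
I2 sub r1 <- r5,r1: IF@3 ID@4 stall=2 (RAW on I1.r1 (WB@6)) EX@7 MEM@8 WB@9
I3 mul r1 <- r2,r1: IF@4 ID@7 stall=2 (RAW on I2.r1 (WB@9)) EX@10 MEM@11 WB@12
I4 mul r5 <- r2,r2: IF@7 ID@10 stall=0 (-) EX@11 MEM@12 WB@13

Answer: 5 6 9 12 13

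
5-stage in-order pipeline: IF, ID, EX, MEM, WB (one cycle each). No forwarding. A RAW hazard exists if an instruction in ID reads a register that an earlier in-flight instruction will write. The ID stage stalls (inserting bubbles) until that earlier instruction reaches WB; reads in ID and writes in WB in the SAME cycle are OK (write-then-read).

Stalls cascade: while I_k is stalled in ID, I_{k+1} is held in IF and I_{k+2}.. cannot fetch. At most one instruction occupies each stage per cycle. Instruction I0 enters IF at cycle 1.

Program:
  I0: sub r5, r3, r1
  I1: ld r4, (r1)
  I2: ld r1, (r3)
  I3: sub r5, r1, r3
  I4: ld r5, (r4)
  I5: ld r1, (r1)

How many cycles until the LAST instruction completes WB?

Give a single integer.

I0 sub r5 <- r3,r1: IF@1 ID@2 stall=0 (-) EX@3 MEM@4 WB@5
I1 ld r4 <- r1: IF@2 ID@3 stall=0 (-) EX@4 MEM@5 WB@6
I2 ld r1 <- r3: IF@3 ID@4 stall=0 (-) EX@5 MEM@6 WB@7
I3 sub r5 <- r1,r3: IF@4 ID@5 stall=2 (RAW on I2.r1 (WB@7)) EX@8 MEM@9 WB@10
I4 ld r5 <- r4: IF@5 ID@8 stall=0 (-) EX@9 MEM@10 WB@11
I5 ld r1 <- r1: IF@8 ID@9 stall=0 (-) EX@10 MEM@11 WB@12

Answer: 12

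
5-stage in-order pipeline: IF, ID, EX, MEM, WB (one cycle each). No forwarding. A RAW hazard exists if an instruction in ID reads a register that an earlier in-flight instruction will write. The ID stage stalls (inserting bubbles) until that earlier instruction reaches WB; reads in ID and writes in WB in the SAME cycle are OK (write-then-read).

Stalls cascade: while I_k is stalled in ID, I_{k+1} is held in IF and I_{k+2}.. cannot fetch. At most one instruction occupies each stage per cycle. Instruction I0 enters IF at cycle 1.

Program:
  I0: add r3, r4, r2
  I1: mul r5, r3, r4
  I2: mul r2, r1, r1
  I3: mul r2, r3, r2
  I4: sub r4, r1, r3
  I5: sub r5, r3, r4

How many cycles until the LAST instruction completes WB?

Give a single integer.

I0 add r3 <- r4,r2: IF@1 ID@2 stall=0 (-) EX@3 MEM@4 WB@5
I1 mul r5 <- r3,r4: IF@2 ID@3 stall=2 (RAW on I0.r3 (WB@5)) EX@6 MEM@7 WB@8
I2 mul r2 <- r1,r1: IF@3 ID@6 stall=0 (-) EX@7 MEM@8 WB@9
I3 mul r2 <- r3,r2: IF@6 ID@7 stall=2 (RAW on I2.r2 (WB@9)) EX@10 MEM@11 WB@12
I4 sub r4 <- r1,r3: IF@7 ID@10 stall=0 (-) EX@11 MEM@12 WB@13
I5 sub r5 <- r3,r4: IF@10 ID@11 stall=2 (RAW on I4.r4 (WB@13)) EX@14 MEM@15 WB@16

Answer: 16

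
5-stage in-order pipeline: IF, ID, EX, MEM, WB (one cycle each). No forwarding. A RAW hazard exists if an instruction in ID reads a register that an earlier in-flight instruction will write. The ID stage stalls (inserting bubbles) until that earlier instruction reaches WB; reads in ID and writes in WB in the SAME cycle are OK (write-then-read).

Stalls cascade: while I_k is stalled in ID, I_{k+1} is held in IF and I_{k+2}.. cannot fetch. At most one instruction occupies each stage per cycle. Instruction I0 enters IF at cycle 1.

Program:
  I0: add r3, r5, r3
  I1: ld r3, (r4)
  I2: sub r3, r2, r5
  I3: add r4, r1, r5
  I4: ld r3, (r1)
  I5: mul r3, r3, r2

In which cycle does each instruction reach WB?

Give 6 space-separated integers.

Answer: 5 6 7 8 9 12

Derivation:
I0 add r3 <- r5,r3: IF@1 ID@2 stall=0 (-) EX@3 MEM@4 WB@5
I1 ld r3 <- r4: IF@2 ID@3 stall=0 (-) EX@4 MEM@5 WB@6
I2 sub r3 <- r2,r5: IF@3 ID@4 stall=0 (-) EX@5 MEM@6 WB@7
I3 add r4 <- r1,r5: IF@4 ID@5 stall=0 (-) EX@6 MEM@7 WB@8
I4 ld r3 <- r1: IF@5 ID@6 stall=0 (-) EX@7 MEM@8 WB@9
I5 mul r3 <- r3,r2: IF@6 ID@7 stall=2 (RAW on I4.r3 (WB@9)) EX@10 MEM@11 WB@12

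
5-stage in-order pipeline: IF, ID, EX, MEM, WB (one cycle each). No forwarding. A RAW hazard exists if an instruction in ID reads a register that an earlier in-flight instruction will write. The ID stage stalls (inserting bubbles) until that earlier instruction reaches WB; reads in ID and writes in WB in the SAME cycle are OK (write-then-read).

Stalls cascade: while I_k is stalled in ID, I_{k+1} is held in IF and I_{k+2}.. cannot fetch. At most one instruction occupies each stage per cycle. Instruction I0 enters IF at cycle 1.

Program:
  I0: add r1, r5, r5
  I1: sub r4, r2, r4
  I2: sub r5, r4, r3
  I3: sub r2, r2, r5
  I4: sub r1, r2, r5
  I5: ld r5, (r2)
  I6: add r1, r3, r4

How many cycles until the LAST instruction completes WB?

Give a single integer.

I0 add r1 <- r5,r5: IF@1 ID@2 stall=0 (-) EX@3 MEM@4 WB@5
I1 sub r4 <- r2,r4: IF@2 ID@3 stall=0 (-) EX@4 MEM@5 WB@6
I2 sub r5 <- r4,r3: IF@3 ID@4 stall=2 (RAW on I1.r4 (WB@6)) EX@7 MEM@8 WB@9
I3 sub r2 <- r2,r5: IF@4 ID@7 stall=2 (RAW on I2.r5 (WB@9)) EX@10 MEM@11 WB@12
I4 sub r1 <- r2,r5: IF@7 ID@10 stall=2 (RAW on I3.r2 (WB@12)) EX@13 MEM@14 WB@15
I5 ld r5 <- r2: IF@10 ID@13 stall=0 (-) EX@14 MEM@15 WB@16
I6 add r1 <- r3,r4: IF@13 ID@14 stall=0 (-) EX@15 MEM@16 WB@17

Answer: 17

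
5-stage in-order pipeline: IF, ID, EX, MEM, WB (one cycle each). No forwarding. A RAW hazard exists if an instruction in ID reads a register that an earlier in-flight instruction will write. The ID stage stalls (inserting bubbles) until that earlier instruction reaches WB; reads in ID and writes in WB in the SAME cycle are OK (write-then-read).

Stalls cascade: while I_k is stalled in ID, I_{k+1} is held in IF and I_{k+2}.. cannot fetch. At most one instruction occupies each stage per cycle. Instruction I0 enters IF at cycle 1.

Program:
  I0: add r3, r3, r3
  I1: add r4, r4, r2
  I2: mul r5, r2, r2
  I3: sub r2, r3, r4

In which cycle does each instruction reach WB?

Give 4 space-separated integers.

I0 add r3 <- r3,r3: IF@1 ID@2 stall=0 (-) EX@3 MEM@4 WB@5
I1 add r4 <- r4,r2: IF@2 ID@3 stall=0 (-) EX@4 MEM@5 WB@6
I2 mul r5 <- r2,r2: IF@3 ID@4 stall=0 (-) EX@5 MEM@6 WB@7
I3 sub r2 <- r3,r4: IF@4 ID@5 stall=1 (RAW on I1.r4 (WB@6)) EX@7 MEM@8 WB@9

Answer: 5 6 7 9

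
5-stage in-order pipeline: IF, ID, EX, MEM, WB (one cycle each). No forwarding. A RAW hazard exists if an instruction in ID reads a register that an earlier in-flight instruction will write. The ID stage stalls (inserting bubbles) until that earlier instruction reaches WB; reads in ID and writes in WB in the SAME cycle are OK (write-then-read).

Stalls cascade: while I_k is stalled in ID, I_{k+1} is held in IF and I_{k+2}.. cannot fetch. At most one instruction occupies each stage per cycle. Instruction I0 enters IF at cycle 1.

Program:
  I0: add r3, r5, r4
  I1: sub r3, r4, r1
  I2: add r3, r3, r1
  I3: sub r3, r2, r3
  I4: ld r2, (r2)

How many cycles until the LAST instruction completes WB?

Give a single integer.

Answer: 13

Derivation:
I0 add r3 <- r5,r4: IF@1 ID@2 stall=0 (-) EX@3 MEM@4 WB@5
I1 sub r3 <- r4,r1: IF@2 ID@3 stall=0 (-) EX@4 MEM@5 WB@6
I2 add r3 <- r3,r1: IF@3 ID@4 stall=2 (RAW on I1.r3 (WB@6)) EX@7 MEM@8 WB@9
I3 sub r3 <- r2,r3: IF@4 ID@7 stall=2 (RAW on I2.r3 (WB@9)) EX@10 MEM@11 WB@12
I4 ld r2 <- r2: IF@7 ID@10 stall=0 (-) EX@11 MEM@12 WB@13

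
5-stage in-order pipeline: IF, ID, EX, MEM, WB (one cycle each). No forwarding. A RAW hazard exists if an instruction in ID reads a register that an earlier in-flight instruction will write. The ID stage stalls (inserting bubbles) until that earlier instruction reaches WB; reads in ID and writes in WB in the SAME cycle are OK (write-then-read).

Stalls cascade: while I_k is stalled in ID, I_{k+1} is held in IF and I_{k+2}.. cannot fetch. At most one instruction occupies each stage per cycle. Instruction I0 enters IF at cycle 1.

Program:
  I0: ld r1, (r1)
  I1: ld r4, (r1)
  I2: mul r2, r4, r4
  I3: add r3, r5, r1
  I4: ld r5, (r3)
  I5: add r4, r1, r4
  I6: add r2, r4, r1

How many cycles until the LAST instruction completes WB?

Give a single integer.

I0 ld r1 <- r1: IF@1 ID@2 stall=0 (-) EX@3 MEM@4 WB@5
I1 ld r4 <- r1: IF@2 ID@3 stall=2 (RAW on I0.r1 (WB@5)) EX@6 MEM@7 WB@8
I2 mul r2 <- r4,r4: IF@3 ID@6 stall=2 (RAW on I1.r4 (WB@8)) EX@9 MEM@10 WB@11
I3 add r3 <- r5,r1: IF@6 ID@9 stall=0 (-) EX@10 MEM@11 WB@12
I4 ld r5 <- r3: IF@9 ID@10 stall=2 (RAW on I3.r3 (WB@12)) EX@13 MEM@14 WB@15
I5 add r4 <- r1,r4: IF@10 ID@13 stall=0 (-) EX@14 MEM@15 WB@16
I6 add r2 <- r4,r1: IF@13 ID@14 stall=2 (RAW on I5.r4 (WB@16)) EX@17 MEM@18 WB@19

Answer: 19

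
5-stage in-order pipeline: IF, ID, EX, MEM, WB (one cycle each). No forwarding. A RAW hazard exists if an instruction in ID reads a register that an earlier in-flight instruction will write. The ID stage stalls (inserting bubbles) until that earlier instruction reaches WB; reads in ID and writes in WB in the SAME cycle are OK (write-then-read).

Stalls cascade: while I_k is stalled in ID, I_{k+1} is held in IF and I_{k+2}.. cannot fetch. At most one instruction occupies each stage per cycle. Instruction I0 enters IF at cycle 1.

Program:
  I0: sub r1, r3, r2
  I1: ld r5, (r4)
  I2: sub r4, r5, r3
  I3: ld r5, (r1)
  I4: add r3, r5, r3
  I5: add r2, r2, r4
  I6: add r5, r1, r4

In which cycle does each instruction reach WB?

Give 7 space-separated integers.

I0 sub r1 <- r3,r2: IF@1 ID@2 stall=0 (-) EX@3 MEM@4 WB@5
I1 ld r5 <- r4: IF@2 ID@3 stall=0 (-) EX@4 MEM@5 WB@6
I2 sub r4 <- r5,r3: IF@3 ID@4 stall=2 (RAW on I1.r5 (WB@6)) EX@7 MEM@8 WB@9
I3 ld r5 <- r1: IF@4 ID@7 stall=0 (-) EX@8 MEM@9 WB@10
I4 add r3 <- r5,r3: IF@7 ID@8 stall=2 (RAW on I3.r5 (WB@10)) EX@11 MEM@12 WB@13
I5 add r2 <- r2,r4: IF@8 ID@11 stall=0 (-) EX@12 MEM@13 WB@14
I6 add r5 <- r1,r4: IF@11 ID@12 stall=0 (-) EX@13 MEM@14 WB@15

Answer: 5 6 9 10 13 14 15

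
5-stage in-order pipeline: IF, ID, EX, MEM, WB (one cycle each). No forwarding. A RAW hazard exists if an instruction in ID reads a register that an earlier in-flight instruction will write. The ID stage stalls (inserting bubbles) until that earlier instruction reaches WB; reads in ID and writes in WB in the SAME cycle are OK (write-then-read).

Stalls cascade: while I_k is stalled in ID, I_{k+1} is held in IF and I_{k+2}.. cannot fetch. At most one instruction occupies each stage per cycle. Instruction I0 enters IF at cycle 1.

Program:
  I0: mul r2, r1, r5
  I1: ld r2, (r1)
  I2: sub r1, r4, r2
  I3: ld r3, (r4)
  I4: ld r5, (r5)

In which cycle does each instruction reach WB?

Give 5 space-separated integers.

Answer: 5 6 9 10 11

Derivation:
I0 mul r2 <- r1,r5: IF@1 ID@2 stall=0 (-) EX@3 MEM@4 WB@5
I1 ld r2 <- r1: IF@2 ID@3 stall=0 (-) EX@4 MEM@5 WB@6
I2 sub r1 <- r4,r2: IF@3 ID@4 stall=2 (RAW on I1.r2 (WB@6)) EX@7 MEM@8 WB@9
I3 ld r3 <- r4: IF@4 ID@7 stall=0 (-) EX@8 MEM@9 WB@10
I4 ld r5 <- r5: IF@7 ID@8 stall=0 (-) EX@9 MEM@10 WB@11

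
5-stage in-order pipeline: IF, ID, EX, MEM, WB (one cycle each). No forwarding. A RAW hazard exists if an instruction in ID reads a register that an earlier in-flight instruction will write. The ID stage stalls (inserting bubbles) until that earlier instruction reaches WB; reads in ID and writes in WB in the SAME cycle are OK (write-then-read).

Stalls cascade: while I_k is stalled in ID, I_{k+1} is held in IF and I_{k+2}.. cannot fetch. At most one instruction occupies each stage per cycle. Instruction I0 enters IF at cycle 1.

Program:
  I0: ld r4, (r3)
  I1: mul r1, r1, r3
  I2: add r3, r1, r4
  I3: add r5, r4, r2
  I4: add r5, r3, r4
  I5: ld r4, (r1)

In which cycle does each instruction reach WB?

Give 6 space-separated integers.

Answer: 5 6 9 10 12 13

Derivation:
I0 ld r4 <- r3: IF@1 ID@2 stall=0 (-) EX@3 MEM@4 WB@5
I1 mul r1 <- r1,r3: IF@2 ID@3 stall=0 (-) EX@4 MEM@5 WB@6
I2 add r3 <- r1,r4: IF@3 ID@4 stall=2 (RAW on I1.r1 (WB@6)) EX@7 MEM@8 WB@9
I3 add r5 <- r4,r2: IF@4 ID@7 stall=0 (-) EX@8 MEM@9 WB@10
I4 add r5 <- r3,r4: IF@7 ID@8 stall=1 (RAW on I2.r3 (WB@9)) EX@10 MEM@11 WB@12
I5 ld r4 <- r1: IF@8 ID@10 stall=0 (-) EX@11 MEM@12 WB@13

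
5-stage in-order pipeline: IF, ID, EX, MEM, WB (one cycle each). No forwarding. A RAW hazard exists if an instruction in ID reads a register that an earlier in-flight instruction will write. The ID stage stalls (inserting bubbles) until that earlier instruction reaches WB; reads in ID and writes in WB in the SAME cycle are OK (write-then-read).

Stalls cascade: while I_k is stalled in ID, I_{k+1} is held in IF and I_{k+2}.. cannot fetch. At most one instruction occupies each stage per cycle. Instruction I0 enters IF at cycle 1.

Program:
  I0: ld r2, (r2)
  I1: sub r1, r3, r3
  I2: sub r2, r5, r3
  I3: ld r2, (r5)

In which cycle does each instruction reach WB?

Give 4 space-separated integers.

I0 ld r2 <- r2: IF@1 ID@2 stall=0 (-) EX@3 MEM@4 WB@5
I1 sub r1 <- r3,r3: IF@2 ID@3 stall=0 (-) EX@4 MEM@5 WB@6
I2 sub r2 <- r5,r3: IF@3 ID@4 stall=0 (-) EX@5 MEM@6 WB@7
I3 ld r2 <- r5: IF@4 ID@5 stall=0 (-) EX@6 MEM@7 WB@8

Answer: 5 6 7 8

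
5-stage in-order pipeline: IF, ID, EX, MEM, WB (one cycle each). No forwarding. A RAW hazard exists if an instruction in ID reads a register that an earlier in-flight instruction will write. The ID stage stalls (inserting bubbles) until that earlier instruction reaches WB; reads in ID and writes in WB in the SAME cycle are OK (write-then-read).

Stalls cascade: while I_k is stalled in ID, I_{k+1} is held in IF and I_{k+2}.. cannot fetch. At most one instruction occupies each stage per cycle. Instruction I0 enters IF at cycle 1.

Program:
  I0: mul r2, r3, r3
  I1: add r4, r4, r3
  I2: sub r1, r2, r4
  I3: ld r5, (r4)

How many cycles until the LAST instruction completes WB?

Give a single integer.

Answer: 10

Derivation:
I0 mul r2 <- r3,r3: IF@1 ID@2 stall=0 (-) EX@3 MEM@4 WB@5
I1 add r4 <- r4,r3: IF@2 ID@3 stall=0 (-) EX@4 MEM@5 WB@6
I2 sub r1 <- r2,r4: IF@3 ID@4 stall=2 (RAW on I1.r4 (WB@6)) EX@7 MEM@8 WB@9
I3 ld r5 <- r4: IF@4 ID@7 stall=0 (-) EX@8 MEM@9 WB@10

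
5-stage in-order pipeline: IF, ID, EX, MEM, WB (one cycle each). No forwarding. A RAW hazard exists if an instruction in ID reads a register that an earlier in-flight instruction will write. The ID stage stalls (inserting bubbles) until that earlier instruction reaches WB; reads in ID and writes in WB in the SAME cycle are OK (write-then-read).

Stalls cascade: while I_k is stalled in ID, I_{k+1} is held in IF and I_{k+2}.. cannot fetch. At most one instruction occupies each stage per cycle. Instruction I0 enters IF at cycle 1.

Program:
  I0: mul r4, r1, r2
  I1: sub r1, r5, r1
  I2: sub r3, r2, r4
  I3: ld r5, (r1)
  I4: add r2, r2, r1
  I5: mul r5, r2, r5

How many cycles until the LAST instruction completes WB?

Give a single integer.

Answer: 13

Derivation:
I0 mul r4 <- r1,r2: IF@1 ID@2 stall=0 (-) EX@3 MEM@4 WB@5
I1 sub r1 <- r5,r1: IF@2 ID@3 stall=0 (-) EX@4 MEM@5 WB@6
I2 sub r3 <- r2,r4: IF@3 ID@4 stall=1 (RAW on I0.r4 (WB@5)) EX@6 MEM@7 WB@8
I3 ld r5 <- r1: IF@4 ID@6 stall=0 (-) EX@7 MEM@8 WB@9
I4 add r2 <- r2,r1: IF@6 ID@7 stall=0 (-) EX@8 MEM@9 WB@10
I5 mul r5 <- r2,r5: IF@7 ID@8 stall=2 (RAW on I4.r2 (WB@10)) EX@11 MEM@12 WB@13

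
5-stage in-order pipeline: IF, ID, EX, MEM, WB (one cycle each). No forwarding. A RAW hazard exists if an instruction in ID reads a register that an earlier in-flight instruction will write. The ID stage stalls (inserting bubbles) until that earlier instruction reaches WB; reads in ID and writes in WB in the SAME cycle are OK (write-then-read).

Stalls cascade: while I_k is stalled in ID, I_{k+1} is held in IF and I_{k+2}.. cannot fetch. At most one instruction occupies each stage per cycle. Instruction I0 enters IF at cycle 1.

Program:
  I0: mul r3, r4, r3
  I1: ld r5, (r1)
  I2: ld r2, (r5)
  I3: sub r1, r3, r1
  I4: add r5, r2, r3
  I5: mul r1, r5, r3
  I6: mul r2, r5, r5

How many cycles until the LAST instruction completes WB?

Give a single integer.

Answer: 16

Derivation:
I0 mul r3 <- r4,r3: IF@1 ID@2 stall=0 (-) EX@3 MEM@4 WB@5
I1 ld r5 <- r1: IF@2 ID@3 stall=0 (-) EX@4 MEM@5 WB@6
I2 ld r2 <- r5: IF@3 ID@4 stall=2 (RAW on I1.r5 (WB@6)) EX@7 MEM@8 WB@9
I3 sub r1 <- r3,r1: IF@4 ID@7 stall=0 (-) EX@8 MEM@9 WB@10
I4 add r5 <- r2,r3: IF@7 ID@8 stall=1 (RAW on I2.r2 (WB@9)) EX@10 MEM@11 WB@12
I5 mul r1 <- r5,r3: IF@8 ID@10 stall=2 (RAW on I4.r5 (WB@12)) EX@13 MEM@14 WB@15
I6 mul r2 <- r5,r5: IF@10 ID@13 stall=0 (-) EX@14 MEM@15 WB@16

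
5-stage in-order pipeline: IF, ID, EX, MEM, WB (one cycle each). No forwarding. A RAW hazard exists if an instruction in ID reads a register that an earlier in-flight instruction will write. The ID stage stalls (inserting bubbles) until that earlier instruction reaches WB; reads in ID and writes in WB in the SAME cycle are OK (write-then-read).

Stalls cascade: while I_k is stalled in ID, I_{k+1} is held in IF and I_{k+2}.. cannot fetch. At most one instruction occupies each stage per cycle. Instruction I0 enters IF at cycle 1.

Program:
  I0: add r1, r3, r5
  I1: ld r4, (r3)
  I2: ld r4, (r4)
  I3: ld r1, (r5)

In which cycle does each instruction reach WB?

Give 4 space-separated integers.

I0 add r1 <- r3,r5: IF@1 ID@2 stall=0 (-) EX@3 MEM@4 WB@5
I1 ld r4 <- r3: IF@2 ID@3 stall=0 (-) EX@4 MEM@5 WB@6
I2 ld r4 <- r4: IF@3 ID@4 stall=2 (RAW on I1.r4 (WB@6)) EX@7 MEM@8 WB@9
I3 ld r1 <- r5: IF@4 ID@7 stall=0 (-) EX@8 MEM@9 WB@10

Answer: 5 6 9 10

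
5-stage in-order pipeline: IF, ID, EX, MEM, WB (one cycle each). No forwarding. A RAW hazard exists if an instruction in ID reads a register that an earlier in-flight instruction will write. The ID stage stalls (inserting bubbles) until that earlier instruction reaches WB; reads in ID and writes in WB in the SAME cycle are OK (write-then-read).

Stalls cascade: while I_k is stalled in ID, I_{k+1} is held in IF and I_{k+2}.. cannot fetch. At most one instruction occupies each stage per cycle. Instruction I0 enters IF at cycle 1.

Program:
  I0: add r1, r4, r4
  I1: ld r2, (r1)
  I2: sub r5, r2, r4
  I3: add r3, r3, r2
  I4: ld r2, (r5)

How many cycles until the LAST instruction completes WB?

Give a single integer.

Answer: 14

Derivation:
I0 add r1 <- r4,r4: IF@1 ID@2 stall=0 (-) EX@3 MEM@4 WB@5
I1 ld r2 <- r1: IF@2 ID@3 stall=2 (RAW on I0.r1 (WB@5)) EX@6 MEM@7 WB@8
I2 sub r5 <- r2,r4: IF@3 ID@6 stall=2 (RAW on I1.r2 (WB@8)) EX@9 MEM@10 WB@11
I3 add r3 <- r3,r2: IF@6 ID@9 stall=0 (-) EX@10 MEM@11 WB@12
I4 ld r2 <- r5: IF@9 ID@10 stall=1 (RAW on I2.r5 (WB@11)) EX@12 MEM@13 WB@14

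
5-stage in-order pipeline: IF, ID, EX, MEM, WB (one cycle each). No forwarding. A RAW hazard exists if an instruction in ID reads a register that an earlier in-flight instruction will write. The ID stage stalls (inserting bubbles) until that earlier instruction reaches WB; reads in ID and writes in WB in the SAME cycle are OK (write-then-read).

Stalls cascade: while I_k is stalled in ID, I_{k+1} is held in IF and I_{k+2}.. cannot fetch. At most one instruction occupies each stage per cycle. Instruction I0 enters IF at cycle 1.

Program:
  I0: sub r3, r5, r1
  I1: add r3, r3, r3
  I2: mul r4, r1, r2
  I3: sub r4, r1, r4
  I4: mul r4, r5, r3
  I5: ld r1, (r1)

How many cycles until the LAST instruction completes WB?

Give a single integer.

I0 sub r3 <- r5,r1: IF@1 ID@2 stall=0 (-) EX@3 MEM@4 WB@5
I1 add r3 <- r3,r3: IF@2 ID@3 stall=2 (RAW on I0.r3 (WB@5)) EX@6 MEM@7 WB@8
I2 mul r4 <- r1,r2: IF@3 ID@6 stall=0 (-) EX@7 MEM@8 WB@9
I3 sub r4 <- r1,r4: IF@6 ID@7 stall=2 (RAW on I2.r4 (WB@9)) EX@10 MEM@11 WB@12
I4 mul r4 <- r5,r3: IF@7 ID@10 stall=0 (-) EX@11 MEM@12 WB@13
I5 ld r1 <- r1: IF@10 ID@11 stall=0 (-) EX@12 MEM@13 WB@14

Answer: 14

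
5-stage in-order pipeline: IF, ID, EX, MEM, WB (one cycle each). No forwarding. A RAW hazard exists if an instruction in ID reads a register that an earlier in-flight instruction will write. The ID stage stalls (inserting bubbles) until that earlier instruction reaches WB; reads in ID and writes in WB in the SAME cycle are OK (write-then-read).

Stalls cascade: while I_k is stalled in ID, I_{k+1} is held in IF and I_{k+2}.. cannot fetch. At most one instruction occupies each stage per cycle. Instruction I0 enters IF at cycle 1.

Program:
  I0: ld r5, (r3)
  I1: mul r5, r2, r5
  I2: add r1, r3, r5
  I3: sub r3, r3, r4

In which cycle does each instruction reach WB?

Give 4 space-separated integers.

I0 ld r5 <- r3: IF@1 ID@2 stall=0 (-) EX@3 MEM@4 WB@5
I1 mul r5 <- r2,r5: IF@2 ID@3 stall=2 (RAW on I0.r5 (WB@5)) EX@6 MEM@7 WB@8
I2 add r1 <- r3,r5: IF@3 ID@6 stall=2 (RAW on I1.r5 (WB@8)) EX@9 MEM@10 WB@11
I3 sub r3 <- r3,r4: IF@6 ID@9 stall=0 (-) EX@10 MEM@11 WB@12

Answer: 5 8 11 12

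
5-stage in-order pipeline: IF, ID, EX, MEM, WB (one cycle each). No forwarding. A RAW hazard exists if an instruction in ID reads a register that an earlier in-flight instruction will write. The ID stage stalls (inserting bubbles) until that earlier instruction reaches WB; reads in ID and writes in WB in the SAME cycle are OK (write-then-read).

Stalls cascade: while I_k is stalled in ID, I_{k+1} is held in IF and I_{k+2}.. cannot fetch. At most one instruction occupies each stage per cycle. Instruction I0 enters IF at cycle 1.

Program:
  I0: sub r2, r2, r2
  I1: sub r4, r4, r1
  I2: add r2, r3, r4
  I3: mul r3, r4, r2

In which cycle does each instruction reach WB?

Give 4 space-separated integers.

Answer: 5 6 9 12

Derivation:
I0 sub r2 <- r2,r2: IF@1 ID@2 stall=0 (-) EX@3 MEM@4 WB@5
I1 sub r4 <- r4,r1: IF@2 ID@3 stall=0 (-) EX@4 MEM@5 WB@6
I2 add r2 <- r3,r4: IF@3 ID@4 stall=2 (RAW on I1.r4 (WB@6)) EX@7 MEM@8 WB@9
I3 mul r3 <- r4,r2: IF@4 ID@7 stall=2 (RAW on I2.r2 (WB@9)) EX@10 MEM@11 WB@12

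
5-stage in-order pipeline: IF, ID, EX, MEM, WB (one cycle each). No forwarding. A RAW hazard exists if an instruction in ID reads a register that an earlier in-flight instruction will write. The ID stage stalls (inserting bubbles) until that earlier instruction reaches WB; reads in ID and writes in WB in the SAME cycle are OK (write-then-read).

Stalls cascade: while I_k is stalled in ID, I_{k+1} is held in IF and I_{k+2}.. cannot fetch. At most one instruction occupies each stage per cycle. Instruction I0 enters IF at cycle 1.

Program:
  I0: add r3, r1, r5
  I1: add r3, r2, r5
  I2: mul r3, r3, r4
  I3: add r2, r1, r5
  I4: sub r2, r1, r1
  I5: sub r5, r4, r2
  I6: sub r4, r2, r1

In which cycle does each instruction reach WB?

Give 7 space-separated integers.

Answer: 5 6 9 10 11 14 15

Derivation:
I0 add r3 <- r1,r5: IF@1 ID@2 stall=0 (-) EX@3 MEM@4 WB@5
I1 add r3 <- r2,r5: IF@2 ID@3 stall=0 (-) EX@4 MEM@5 WB@6
I2 mul r3 <- r3,r4: IF@3 ID@4 stall=2 (RAW on I1.r3 (WB@6)) EX@7 MEM@8 WB@9
I3 add r2 <- r1,r5: IF@4 ID@7 stall=0 (-) EX@8 MEM@9 WB@10
I4 sub r2 <- r1,r1: IF@7 ID@8 stall=0 (-) EX@9 MEM@10 WB@11
I5 sub r5 <- r4,r2: IF@8 ID@9 stall=2 (RAW on I4.r2 (WB@11)) EX@12 MEM@13 WB@14
I6 sub r4 <- r2,r1: IF@9 ID@12 stall=0 (-) EX@13 MEM@14 WB@15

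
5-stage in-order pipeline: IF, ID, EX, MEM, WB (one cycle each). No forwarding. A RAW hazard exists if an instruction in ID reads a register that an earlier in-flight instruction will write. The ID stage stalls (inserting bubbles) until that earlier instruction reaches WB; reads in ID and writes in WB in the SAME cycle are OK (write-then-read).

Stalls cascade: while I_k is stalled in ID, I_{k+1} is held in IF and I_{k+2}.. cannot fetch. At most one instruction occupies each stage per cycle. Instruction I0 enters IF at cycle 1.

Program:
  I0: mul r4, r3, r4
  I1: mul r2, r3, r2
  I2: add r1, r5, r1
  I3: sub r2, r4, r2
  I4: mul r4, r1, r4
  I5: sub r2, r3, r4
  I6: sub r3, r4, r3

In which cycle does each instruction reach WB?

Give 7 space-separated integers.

I0 mul r4 <- r3,r4: IF@1 ID@2 stall=0 (-) EX@3 MEM@4 WB@5
I1 mul r2 <- r3,r2: IF@2 ID@3 stall=0 (-) EX@4 MEM@5 WB@6
I2 add r1 <- r5,r1: IF@3 ID@4 stall=0 (-) EX@5 MEM@6 WB@7
I3 sub r2 <- r4,r2: IF@4 ID@5 stall=1 (RAW on I1.r2 (WB@6)) EX@7 MEM@8 WB@9
I4 mul r4 <- r1,r4: IF@5 ID@7 stall=0 (-) EX@8 MEM@9 WB@10
I5 sub r2 <- r3,r4: IF@7 ID@8 stall=2 (RAW on I4.r4 (WB@10)) EX@11 MEM@12 WB@13
I6 sub r3 <- r4,r3: IF@8 ID@11 stall=0 (-) EX@12 MEM@13 WB@14

Answer: 5 6 7 9 10 13 14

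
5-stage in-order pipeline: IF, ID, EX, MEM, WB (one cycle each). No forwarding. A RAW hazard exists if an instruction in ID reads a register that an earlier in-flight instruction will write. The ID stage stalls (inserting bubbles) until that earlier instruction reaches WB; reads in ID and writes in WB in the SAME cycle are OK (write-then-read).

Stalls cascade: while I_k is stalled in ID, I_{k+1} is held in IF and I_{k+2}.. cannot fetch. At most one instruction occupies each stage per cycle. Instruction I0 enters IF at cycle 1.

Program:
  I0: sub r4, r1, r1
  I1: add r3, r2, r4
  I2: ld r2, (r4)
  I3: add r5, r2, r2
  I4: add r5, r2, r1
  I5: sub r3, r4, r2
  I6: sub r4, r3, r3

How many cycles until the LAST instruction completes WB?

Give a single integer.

I0 sub r4 <- r1,r1: IF@1 ID@2 stall=0 (-) EX@3 MEM@4 WB@5
I1 add r3 <- r2,r4: IF@2 ID@3 stall=2 (RAW on I0.r4 (WB@5)) EX@6 MEM@7 WB@8
I2 ld r2 <- r4: IF@3 ID@6 stall=0 (-) EX@7 MEM@8 WB@9
I3 add r5 <- r2,r2: IF@6 ID@7 stall=2 (RAW on I2.r2 (WB@9)) EX@10 MEM@11 WB@12
I4 add r5 <- r2,r1: IF@7 ID@10 stall=0 (-) EX@11 MEM@12 WB@13
I5 sub r3 <- r4,r2: IF@10 ID@11 stall=0 (-) EX@12 MEM@13 WB@14
I6 sub r4 <- r3,r3: IF@11 ID@12 stall=2 (RAW on I5.r3 (WB@14)) EX@15 MEM@16 WB@17

Answer: 17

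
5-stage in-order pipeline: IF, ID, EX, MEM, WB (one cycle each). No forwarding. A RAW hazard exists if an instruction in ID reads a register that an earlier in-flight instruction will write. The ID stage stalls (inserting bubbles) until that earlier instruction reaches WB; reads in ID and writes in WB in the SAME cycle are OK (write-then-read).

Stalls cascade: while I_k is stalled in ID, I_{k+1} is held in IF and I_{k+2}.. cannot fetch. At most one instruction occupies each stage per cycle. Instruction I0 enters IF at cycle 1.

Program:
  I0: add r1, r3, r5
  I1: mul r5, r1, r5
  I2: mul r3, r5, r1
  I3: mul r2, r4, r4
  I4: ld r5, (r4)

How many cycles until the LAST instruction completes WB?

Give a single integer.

I0 add r1 <- r3,r5: IF@1 ID@2 stall=0 (-) EX@3 MEM@4 WB@5
I1 mul r5 <- r1,r5: IF@2 ID@3 stall=2 (RAW on I0.r1 (WB@5)) EX@6 MEM@7 WB@8
I2 mul r3 <- r5,r1: IF@3 ID@6 stall=2 (RAW on I1.r5 (WB@8)) EX@9 MEM@10 WB@11
I3 mul r2 <- r4,r4: IF@6 ID@9 stall=0 (-) EX@10 MEM@11 WB@12
I4 ld r5 <- r4: IF@9 ID@10 stall=0 (-) EX@11 MEM@12 WB@13

Answer: 13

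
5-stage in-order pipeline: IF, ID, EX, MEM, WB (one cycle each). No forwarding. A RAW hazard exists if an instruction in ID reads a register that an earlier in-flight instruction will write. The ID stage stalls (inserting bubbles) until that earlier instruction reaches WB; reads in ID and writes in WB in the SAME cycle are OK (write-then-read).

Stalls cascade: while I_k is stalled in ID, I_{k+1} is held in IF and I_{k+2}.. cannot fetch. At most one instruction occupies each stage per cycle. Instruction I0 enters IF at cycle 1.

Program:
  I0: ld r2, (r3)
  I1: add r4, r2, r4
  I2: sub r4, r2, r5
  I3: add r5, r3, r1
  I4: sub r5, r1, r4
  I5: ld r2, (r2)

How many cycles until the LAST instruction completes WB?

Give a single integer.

Answer: 13

Derivation:
I0 ld r2 <- r3: IF@1 ID@2 stall=0 (-) EX@3 MEM@4 WB@5
I1 add r4 <- r2,r4: IF@2 ID@3 stall=2 (RAW on I0.r2 (WB@5)) EX@6 MEM@7 WB@8
I2 sub r4 <- r2,r5: IF@3 ID@6 stall=0 (-) EX@7 MEM@8 WB@9
I3 add r5 <- r3,r1: IF@6 ID@7 stall=0 (-) EX@8 MEM@9 WB@10
I4 sub r5 <- r1,r4: IF@7 ID@8 stall=1 (RAW on I2.r4 (WB@9)) EX@10 MEM@11 WB@12
I5 ld r2 <- r2: IF@8 ID@10 stall=0 (-) EX@11 MEM@12 WB@13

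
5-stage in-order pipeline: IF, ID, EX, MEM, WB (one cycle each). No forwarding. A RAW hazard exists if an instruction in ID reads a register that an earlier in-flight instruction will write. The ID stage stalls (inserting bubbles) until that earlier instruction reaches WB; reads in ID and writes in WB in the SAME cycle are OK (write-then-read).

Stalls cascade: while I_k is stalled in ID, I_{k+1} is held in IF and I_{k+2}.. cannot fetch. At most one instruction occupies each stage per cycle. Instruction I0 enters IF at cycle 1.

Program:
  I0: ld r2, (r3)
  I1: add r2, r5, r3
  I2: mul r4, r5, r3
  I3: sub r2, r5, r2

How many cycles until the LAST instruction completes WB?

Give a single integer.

I0 ld r2 <- r3: IF@1 ID@2 stall=0 (-) EX@3 MEM@4 WB@5
I1 add r2 <- r5,r3: IF@2 ID@3 stall=0 (-) EX@4 MEM@5 WB@6
I2 mul r4 <- r5,r3: IF@3 ID@4 stall=0 (-) EX@5 MEM@6 WB@7
I3 sub r2 <- r5,r2: IF@4 ID@5 stall=1 (RAW on I1.r2 (WB@6)) EX@7 MEM@8 WB@9

Answer: 9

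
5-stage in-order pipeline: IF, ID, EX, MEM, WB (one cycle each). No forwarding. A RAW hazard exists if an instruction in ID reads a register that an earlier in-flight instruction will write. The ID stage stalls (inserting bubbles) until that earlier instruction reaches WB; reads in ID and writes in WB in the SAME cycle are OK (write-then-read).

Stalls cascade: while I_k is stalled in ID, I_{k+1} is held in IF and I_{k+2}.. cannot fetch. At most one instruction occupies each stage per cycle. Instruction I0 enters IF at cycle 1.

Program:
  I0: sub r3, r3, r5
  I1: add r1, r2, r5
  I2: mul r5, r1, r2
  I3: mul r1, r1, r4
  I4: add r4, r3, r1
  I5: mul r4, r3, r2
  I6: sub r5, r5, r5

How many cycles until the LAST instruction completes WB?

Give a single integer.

Answer: 15

Derivation:
I0 sub r3 <- r3,r5: IF@1 ID@2 stall=0 (-) EX@3 MEM@4 WB@5
I1 add r1 <- r2,r5: IF@2 ID@3 stall=0 (-) EX@4 MEM@5 WB@6
I2 mul r5 <- r1,r2: IF@3 ID@4 stall=2 (RAW on I1.r1 (WB@6)) EX@7 MEM@8 WB@9
I3 mul r1 <- r1,r4: IF@4 ID@7 stall=0 (-) EX@8 MEM@9 WB@10
I4 add r4 <- r3,r1: IF@7 ID@8 stall=2 (RAW on I3.r1 (WB@10)) EX@11 MEM@12 WB@13
I5 mul r4 <- r3,r2: IF@8 ID@11 stall=0 (-) EX@12 MEM@13 WB@14
I6 sub r5 <- r5,r5: IF@11 ID@12 stall=0 (-) EX@13 MEM@14 WB@15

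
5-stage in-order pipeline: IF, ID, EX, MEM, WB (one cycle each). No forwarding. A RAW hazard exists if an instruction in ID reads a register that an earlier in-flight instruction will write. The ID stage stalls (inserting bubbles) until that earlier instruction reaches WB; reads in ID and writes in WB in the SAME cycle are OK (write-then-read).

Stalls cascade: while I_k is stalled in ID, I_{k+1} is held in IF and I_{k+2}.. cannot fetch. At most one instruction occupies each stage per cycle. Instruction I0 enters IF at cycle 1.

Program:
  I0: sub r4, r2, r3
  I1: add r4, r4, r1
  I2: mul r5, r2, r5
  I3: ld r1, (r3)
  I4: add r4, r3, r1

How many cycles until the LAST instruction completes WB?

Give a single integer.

I0 sub r4 <- r2,r3: IF@1 ID@2 stall=0 (-) EX@3 MEM@4 WB@5
I1 add r4 <- r4,r1: IF@2 ID@3 stall=2 (RAW on I0.r4 (WB@5)) EX@6 MEM@7 WB@8
I2 mul r5 <- r2,r5: IF@3 ID@6 stall=0 (-) EX@7 MEM@8 WB@9
I3 ld r1 <- r3: IF@6 ID@7 stall=0 (-) EX@8 MEM@9 WB@10
I4 add r4 <- r3,r1: IF@7 ID@8 stall=2 (RAW on I3.r1 (WB@10)) EX@11 MEM@12 WB@13

Answer: 13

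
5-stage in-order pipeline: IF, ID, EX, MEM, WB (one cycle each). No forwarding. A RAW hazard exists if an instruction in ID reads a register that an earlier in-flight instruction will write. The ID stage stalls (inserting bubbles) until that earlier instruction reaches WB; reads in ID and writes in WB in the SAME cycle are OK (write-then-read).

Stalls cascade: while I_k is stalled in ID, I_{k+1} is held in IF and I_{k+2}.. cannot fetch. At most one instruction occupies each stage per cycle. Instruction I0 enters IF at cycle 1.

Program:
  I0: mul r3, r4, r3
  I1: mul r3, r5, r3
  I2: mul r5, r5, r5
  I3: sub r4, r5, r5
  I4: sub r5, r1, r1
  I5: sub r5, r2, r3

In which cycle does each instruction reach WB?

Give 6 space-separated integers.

I0 mul r3 <- r4,r3: IF@1 ID@2 stall=0 (-) EX@3 MEM@4 WB@5
I1 mul r3 <- r5,r3: IF@2 ID@3 stall=2 (RAW on I0.r3 (WB@5)) EX@6 MEM@7 WB@8
I2 mul r5 <- r5,r5: IF@3 ID@6 stall=0 (-) EX@7 MEM@8 WB@9
I3 sub r4 <- r5,r5: IF@6 ID@7 stall=2 (RAW on I2.r5 (WB@9)) EX@10 MEM@11 WB@12
I4 sub r5 <- r1,r1: IF@7 ID@10 stall=0 (-) EX@11 MEM@12 WB@13
I5 sub r5 <- r2,r3: IF@10 ID@11 stall=0 (-) EX@12 MEM@13 WB@14

Answer: 5 8 9 12 13 14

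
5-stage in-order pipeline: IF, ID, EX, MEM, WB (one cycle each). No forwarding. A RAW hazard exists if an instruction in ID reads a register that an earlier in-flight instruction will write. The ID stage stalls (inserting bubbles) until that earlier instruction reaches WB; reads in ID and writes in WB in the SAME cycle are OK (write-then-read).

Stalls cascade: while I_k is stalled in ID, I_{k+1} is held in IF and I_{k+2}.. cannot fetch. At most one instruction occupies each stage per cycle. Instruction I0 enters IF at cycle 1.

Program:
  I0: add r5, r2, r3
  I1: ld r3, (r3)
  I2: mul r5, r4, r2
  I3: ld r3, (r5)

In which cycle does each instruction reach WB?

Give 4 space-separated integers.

Answer: 5 6 7 10

Derivation:
I0 add r5 <- r2,r3: IF@1 ID@2 stall=0 (-) EX@3 MEM@4 WB@5
I1 ld r3 <- r3: IF@2 ID@3 stall=0 (-) EX@4 MEM@5 WB@6
I2 mul r5 <- r4,r2: IF@3 ID@4 stall=0 (-) EX@5 MEM@6 WB@7
I3 ld r3 <- r5: IF@4 ID@5 stall=2 (RAW on I2.r5 (WB@7)) EX@8 MEM@9 WB@10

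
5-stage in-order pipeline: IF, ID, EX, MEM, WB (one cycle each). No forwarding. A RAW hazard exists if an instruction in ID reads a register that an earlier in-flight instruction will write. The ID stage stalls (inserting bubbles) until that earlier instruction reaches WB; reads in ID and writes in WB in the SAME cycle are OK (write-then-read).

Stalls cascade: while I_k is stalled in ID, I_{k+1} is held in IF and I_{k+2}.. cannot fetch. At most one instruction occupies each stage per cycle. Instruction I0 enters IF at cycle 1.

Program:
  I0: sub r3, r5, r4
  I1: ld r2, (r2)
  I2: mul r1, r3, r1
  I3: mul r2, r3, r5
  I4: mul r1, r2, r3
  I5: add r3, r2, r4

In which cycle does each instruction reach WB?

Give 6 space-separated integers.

I0 sub r3 <- r5,r4: IF@1 ID@2 stall=0 (-) EX@3 MEM@4 WB@5
I1 ld r2 <- r2: IF@2 ID@3 stall=0 (-) EX@4 MEM@5 WB@6
I2 mul r1 <- r3,r1: IF@3 ID@4 stall=1 (RAW on I0.r3 (WB@5)) EX@6 MEM@7 WB@8
I3 mul r2 <- r3,r5: IF@4 ID@6 stall=0 (-) EX@7 MEM@8 WB@9
I4 mul r1 <- r2,r3: IF@6 ID@7 stall=2 (RAW on I3.r2 (WB@9)) EX@10 MEM@11 WB@12
I5 add r3 <- r2,r4: IF@7 ID@10 stall=0 (-) EX@11 MEM@12 WB@13

Answer: 5 6 8 9 12 13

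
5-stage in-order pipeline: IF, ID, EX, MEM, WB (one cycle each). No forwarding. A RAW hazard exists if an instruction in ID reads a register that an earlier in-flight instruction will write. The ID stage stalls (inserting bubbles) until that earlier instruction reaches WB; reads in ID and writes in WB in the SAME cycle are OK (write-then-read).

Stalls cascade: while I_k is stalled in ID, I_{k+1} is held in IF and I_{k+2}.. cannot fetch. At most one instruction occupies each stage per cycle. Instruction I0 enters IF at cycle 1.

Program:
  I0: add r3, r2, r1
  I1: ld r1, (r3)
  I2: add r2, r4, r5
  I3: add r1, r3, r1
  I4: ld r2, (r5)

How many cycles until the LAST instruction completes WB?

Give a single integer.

I0 add r3 <- r2,r1: IF@1 ID@2 stall=0 (-) EX@3 MEM@4 WB@5
I1 ld r1 <- r3: IF@2 ID@3 stall=2 (RAW on I0.r3 (WB@5)) EX@6 MEM@7 WB@8
I2 add r2 <- r4,r5: IF@3 ID@6 stall=0 (-) EX@7 MEM@8 WB@9
I3 add r1 <- r3,r1: IF@6 ID@7 stall=1 (RAW on I1.r1 (WB@8)) EX@9 MEM@10 WB@11
I4 ld r2 <- r5: IF@7 ID@9 stall=0 (-) EX@10 MEM@11 WB@12

Answer: 12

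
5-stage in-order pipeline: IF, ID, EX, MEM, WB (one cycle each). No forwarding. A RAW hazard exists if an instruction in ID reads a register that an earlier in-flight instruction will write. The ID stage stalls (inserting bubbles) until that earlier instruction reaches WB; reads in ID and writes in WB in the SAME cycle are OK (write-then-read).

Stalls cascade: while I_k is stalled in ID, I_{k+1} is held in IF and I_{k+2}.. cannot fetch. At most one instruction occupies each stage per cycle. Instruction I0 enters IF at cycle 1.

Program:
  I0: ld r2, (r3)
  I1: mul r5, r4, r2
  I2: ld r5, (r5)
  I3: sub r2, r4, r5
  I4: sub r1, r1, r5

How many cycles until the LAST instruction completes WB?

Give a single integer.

I0 ld r2 <- r3: IF@1 ID@2 stall=0 (-) EX@3 MEM@4 WB@5
I1 mul r5 <- r4,r2: IF@2 ID@3 stall=2 (RAW on I0.r2 (WB@5)) EX@6 MEM@7 WB@8
I2 ld r5 <- r5: IF@3 ID@6 stall=2 (RAW on I1.r5 (WB@8)) EX@9 MEM@10 WB@11
I3 sub r2 <- r4,r5: IF@6 ID@9 stall=2 (RAW on I2.r5 (WB@11)) EX@12 MEM@13 WB@14
I4 sub r1 <- r1,r5: IF@9 ID@12 stall=0 (-) EX@13 MEM@14 WB@15

Answer: 15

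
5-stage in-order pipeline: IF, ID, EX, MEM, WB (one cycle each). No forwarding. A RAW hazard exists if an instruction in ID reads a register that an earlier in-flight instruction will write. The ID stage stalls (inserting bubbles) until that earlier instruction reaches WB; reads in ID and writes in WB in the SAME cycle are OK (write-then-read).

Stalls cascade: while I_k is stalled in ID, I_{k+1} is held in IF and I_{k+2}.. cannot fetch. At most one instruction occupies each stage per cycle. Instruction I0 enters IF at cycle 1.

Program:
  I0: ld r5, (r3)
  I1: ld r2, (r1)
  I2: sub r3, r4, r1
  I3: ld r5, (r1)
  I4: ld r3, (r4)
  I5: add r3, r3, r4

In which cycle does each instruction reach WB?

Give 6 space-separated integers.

I0 ld r5 <- r3: IF@1 ID@2 stall=0 (-) EX@3 MEM@4 WB@5
I1 ld r2 <- r1: IF@2 ID@3 stall=0 (-) EX@4 MEM@5 WB@6
I2 sub r3 <- r4,r1: IF@3 ID@4 stall=0 (-) EX@5 MEM@6 WB@7
I3 ld r5 <- r1: IF@4 ID@5 stall=0 (-) EX@6 MEM@7 WB@8
I4 ld r3 <- r4: IF@5 ID@6 stall=0 (-) EX@7 MEM@8 WB@9
I5 add r3 <- r3,r4: IF@6 ID@7 stall=2 (RAW on I4.r3 (WB@9)) EX@10 MEM@11 WB@12

Answer: 5 6 7 8 9 12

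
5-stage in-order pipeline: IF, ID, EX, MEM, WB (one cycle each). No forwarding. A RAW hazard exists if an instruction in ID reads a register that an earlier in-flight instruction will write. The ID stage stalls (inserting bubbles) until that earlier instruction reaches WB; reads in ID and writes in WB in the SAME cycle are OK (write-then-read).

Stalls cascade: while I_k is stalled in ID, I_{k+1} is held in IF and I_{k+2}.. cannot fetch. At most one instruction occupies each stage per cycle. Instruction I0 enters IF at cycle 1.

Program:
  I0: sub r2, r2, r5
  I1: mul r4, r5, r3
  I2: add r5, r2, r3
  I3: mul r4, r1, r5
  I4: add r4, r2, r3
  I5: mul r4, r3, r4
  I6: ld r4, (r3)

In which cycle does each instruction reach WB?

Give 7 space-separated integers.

I0 sub r2 <- r2,r5: IF@1 ID@2 stall=0 (-) EX@3 MEM@4 WB@5
I1 mul r4 <- r5,r3: IF@2 ID@3 stall=0 (-) EX@4 MEM@5 WB@6
I2 add r5 <- r2,r3: IF@3 ID@4 stall=1 (RAW on I0.r2 (WB@5)) EX@6 MEM@7 WB@8
I3 mul r4 <- r1,r5: IF@4 ID@6 stall=2 (RAW on I2.r5 (WB@8)) EX@9 MEM@10 WB@11
I4 add r4 <- r2,r3: IF@6 ID@9 stall=0 (-) EX@10 MEM@11 WB@12
I5 mul r4 <- r3,r4: IF@9 ID@10 stall=2 (RAW on I4.r4 (WB@12)) EX@13 MEM@14 WB@15
I6 ld r4 <- r3: IF@10 ID@13 stall=0 (-) EX@14 MEM@15 WB@16

Answer: 5 6 8 11 12 15 16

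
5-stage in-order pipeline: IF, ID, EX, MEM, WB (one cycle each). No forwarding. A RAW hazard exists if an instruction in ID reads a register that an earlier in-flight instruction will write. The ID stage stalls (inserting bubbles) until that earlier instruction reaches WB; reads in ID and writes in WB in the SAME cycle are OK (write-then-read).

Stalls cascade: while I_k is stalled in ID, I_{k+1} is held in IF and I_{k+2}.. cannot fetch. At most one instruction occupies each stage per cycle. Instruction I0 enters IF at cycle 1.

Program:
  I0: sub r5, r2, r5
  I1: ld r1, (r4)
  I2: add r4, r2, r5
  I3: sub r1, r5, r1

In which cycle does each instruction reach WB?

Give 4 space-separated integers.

I0 sub r5 <- r2,r5: IF@1 ID@2 stall=0 (-) EX@3 MEM@4 WB@5
I1 ld r1 <- r4: IF@2 ID@3 stall=0 (-) EX@4 MEM@5 WB@6
I2 add r4 <- r2,r5: IF@3 ID@4 stall=1 (RAW on I0.r5 (WB@5)) EX@6 MEM@7 WB@8
I3 sub r1 <- r5,r1: IF@4 ID@6 stall=0 (-) EX@7 MEM@8 WB@9

Answer: 5 6 8 9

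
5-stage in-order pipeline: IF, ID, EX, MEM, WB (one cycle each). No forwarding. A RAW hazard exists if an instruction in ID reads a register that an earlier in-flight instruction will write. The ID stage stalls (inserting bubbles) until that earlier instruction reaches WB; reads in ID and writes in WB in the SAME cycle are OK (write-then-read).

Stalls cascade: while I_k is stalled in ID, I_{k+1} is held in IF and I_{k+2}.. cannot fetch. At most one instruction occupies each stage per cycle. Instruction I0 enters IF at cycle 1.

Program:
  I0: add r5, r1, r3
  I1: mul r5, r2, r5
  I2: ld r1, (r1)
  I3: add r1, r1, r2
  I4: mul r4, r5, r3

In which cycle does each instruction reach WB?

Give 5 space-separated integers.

Answer: 5 8 9 12 13

Derivation:
I0 add r5 <- r1,r3: IF@1 ID@2 stall=0 (-) EX@3 MEM@4 WB@5
I1 mul r5 <- r2,r5: IF@2 ID@3 stall=2 (RAW on I0.r5 (WB@5)) EX@6 MEM@7 WB@8
I2 ld r1 <- r1: IF@3 ID@6 stall=0 (-) EX@7 MEM@8 WB@9
I3 add r1 <- r1,r2: IF@6 ID@7 stall=2 (RAW on I2.r1 (WB@9)) EX@10 MEM@11 WB@12
I4 mul r4 <- r5,r3: IF@7 ID@10 stall=0 (-) EX@11 MEM@12 WB@13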